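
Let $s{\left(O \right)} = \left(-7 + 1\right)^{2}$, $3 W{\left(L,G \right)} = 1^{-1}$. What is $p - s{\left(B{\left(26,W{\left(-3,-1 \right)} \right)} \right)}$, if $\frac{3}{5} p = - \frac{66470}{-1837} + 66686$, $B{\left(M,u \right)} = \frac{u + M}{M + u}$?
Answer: $\frac{612644864}{5511} \approx 1.1117 \cdot 10^{5}$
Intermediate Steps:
$W{\left(L,G \right)} = \frac{1}{3}$ ($W{\left(L,G \right)} = \frac{1}{3 \cdot 1} = \frac{1}{3} \cdot 1 = \frac{1}{3}$)
$B{\left(M,u \right)} = 1$ ($B{\left(M,u \right)} = \frac{M + u}{M + u} = 1$)
$p = \frac{612843260}{5511}$ ($p = \frac{5 \left(- \frac{66470}{-1837} + 66686\right)}{3} = \frac{5 \left(\left(-66470\right) \left(- \frac{1}{1837}\right) + 66686\right)}{3} = \frac{5 \left(\frac{66470}{1837} + 66686\right)}{3} = \frac{5}{3} \cdot \frac{122568652}{1837} = \frac{612843260}{5511} \approx 1.112 \cdot 10^{5}$)
$s{\left(O \right)} = 36$ ($s{\left(O \right)} = \left(-6\right)^{2} = 36$)
$p - s{\left(B{\left(26,W{\left(-3,-1 \right)} \right)} \right)} = \frac{612843260}{5511} - 36 = \frac{612644864}{5511}$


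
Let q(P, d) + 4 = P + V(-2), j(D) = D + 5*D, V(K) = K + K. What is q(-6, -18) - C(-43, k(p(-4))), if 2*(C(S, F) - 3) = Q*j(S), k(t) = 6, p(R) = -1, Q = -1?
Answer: -146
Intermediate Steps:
V(K) = 2*K
j(D) = 6*D
C(S, F) = 3 - 3*S (C(S, F) = 3 + (-6*S)/2 = 3 - 3*S)
q(P, d) = -8 + P (q(P, d) = -4 + (P + 2*(-2)) = -4 + (P - 4) = -4 + (-4 + P) = -8 + P)
q(-6, -18) - C(-43, k(p(-4))) = (-8 - 6) - (3 - 3*(-43)) = -14 - (3 + 129) = -14 - 1*132 = -14 - 132 = -146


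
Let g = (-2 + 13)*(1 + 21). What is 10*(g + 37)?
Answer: 2790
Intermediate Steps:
g = 242 (g = 11*22 = 242)
10*(g + 37) = 10*(242 + 37) = 10*279 = 2790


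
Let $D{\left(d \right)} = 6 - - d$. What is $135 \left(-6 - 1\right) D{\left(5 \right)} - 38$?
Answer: $-10433$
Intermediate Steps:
$D{\left(d \right)} = 6 + d$
$135 \left(-6 - 1\right) D{\left(5 \right)} - 38 = 135 \left(-6 - 1\right) \left(6 + 5\right) - 38 = 135 \left(\left(-7\right) 11\right) - 38 = 135 \left(-77\right) - 38 = -10395 - 38 = -10433$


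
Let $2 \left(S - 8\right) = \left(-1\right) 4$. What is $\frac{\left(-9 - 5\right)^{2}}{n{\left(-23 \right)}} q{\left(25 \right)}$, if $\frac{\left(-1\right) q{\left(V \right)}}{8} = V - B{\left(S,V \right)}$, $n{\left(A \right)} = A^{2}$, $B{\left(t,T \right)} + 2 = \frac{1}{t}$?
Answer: $- \frac{5488}{69} \approx -79.536$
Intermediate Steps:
$S = 6$ ($S = 8 + \frac{\left(-1\right) 4}{2} = 8 + \frac{1}{2} \left(-4\right) = 8 - 2 = 6$)
$B{\left(t,T \right)} = -2 + \frac{1}{t}$
$q{\left(V \right)} = - \frac{44}{3} - 8 V$ ($q{\left(V \right)} = - 8 \left(V - \left(-2 + \frac{1}{6}\right)\right) = - 8 \left(V - - \frac{11}{6}\right) = - 8 \left(V + \frac{11}{6}\right) = - 8 \left(\frac{11}{6} + V\right) = - \frac{44}{3} - 8 V$)
$\frac{\left(-9 - 5\right)^{2}}{n{\left(-23 \right)}} q{\left(25 \right)} = \frac{\left(-9 - 5\right)^{2}}{\left(-23\right)^{2}} \left(- \frac{44}{3} - 200\right) = \frac{\left(-14\right)^{2}}{529} \left(- \frac{44}{3} - 200\right) = 196 \cdot \frac{1}{529} \left(- \frac{644}{3}\right) = \frac{196}{529} \left(- \frac{644}{3}\right) = - \frac{5488}{69}$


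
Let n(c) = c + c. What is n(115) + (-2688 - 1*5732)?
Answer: -8190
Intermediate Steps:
n(c) = 2*c
n(115) + (-2688 - 1*5732) = 2*115 + (-2688 - 1*5732) = 230 + (-2688 - 5732) = 230 - 8420 = -8190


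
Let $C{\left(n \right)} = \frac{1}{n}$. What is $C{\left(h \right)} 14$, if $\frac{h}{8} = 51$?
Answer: $\frac{7}{204} \approx 0.034314$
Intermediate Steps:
$h = 408$ ($h = 8 \cdot 51 = 408$)
$C{\left(h \right)} 14 = \frac{1}{408} \cdot 14 = \frac{7}{204}$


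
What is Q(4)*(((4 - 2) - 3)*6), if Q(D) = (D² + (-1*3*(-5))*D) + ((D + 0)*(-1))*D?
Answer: -360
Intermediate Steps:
Q(D) = 15*D (Q(D) = (D² + (-3*(-5))*D) + (D*(-1))*D = (D² + 15*D) + (-D)*D = (D² + 15*D) - D² = 15*D)
Q(4)*(((4 - 2) - 3)*6) = (15*4)*(((4 - 2) - 3)*6) = 60*((2 - 3)*6) = 60*(-1*6) = 60*(-6) = -360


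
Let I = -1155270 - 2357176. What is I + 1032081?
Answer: -2480365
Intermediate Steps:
I = -3512446
I + 1032081 = -3512446 + 1032081 = -2480365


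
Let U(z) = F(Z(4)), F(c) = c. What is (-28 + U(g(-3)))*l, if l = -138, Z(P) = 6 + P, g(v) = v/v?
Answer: 2484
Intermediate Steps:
g(v) = 1
U(z) = 10 (U(z) = 6 + 4 = 10)
(-28 + U(g(-3)))*l = (-28 + 10)*(-138) = -18*(-138) = 2484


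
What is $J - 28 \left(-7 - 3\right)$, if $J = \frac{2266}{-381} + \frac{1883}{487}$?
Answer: $\frac{51567041}{185547} \approx 277.92$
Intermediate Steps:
$J = - \frac{386119}{185547}$ ($J = 2266 \left(- \frac{1}{381}\right) + 1883 \cdot \frac{1}{487} = - \frac{2266}{381} + \frac{1883}{487} = - \frac{386119}{185547} \approx -2.081$)
$J - 28 \left(-7 - 3\right) = - \frac{386119}{185547} - 28 \left(-7 - 3\right) = - \frac{386119}{185547} - 28 \left(-10\right) = - \frac{386119}{185547} - -280 = - \frac{386119}{185547} + 280 = \frac{51567041}{185547}$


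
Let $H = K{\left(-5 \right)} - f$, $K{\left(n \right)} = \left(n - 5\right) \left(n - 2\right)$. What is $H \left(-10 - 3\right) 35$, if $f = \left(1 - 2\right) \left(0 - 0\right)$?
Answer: $-31850$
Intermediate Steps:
$K{\left(n \right)} = \left(-5 + n\right) \left(-2 + n\right)$
$f = 0$ ($f = - (0 + 0) = \left(-1\right) 0 = 0$)
$H = 70$ ($H = \left(10 + \left(-5\right)^{2} - -35\right) - 0 = \left(10 + 25 + 35\right) + 0 = 70 + 0 = 70$)
$H \left(-10 - 3\right) 35 = 70 \left(-10 - 3\right) 35 = 70 \left(-13\right) 35 = \left(-910\right) 35 = -31850$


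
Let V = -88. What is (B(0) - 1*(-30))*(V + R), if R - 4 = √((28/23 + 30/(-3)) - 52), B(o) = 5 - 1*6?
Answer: -2436 + 29*I*√32154/23 ≈ -2436.0 + 226.09*I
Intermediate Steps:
B(o) = -1 (B(o) = 5 - 6 = -1)
R = 4 + I*√32154/23 (R = 4 + √((28/23 + 30/(-3)) - 52) = 4 + √((28*(1/23) + 30*(-⅓)) - 52) = 4 + √((28/23 - 10) - 52) = 4 + √(-202/23 - 52) = 4 + √(-1398/23) = 4 + I*√32154/23 ≈ 4.0 + 7.7963*I)
(B(0) - 1*(-30))*(V + R) = (-1 - 1*(-30))*(-88 + (4 + I*√32154/23)) = (-1 + 30)*(-84 + I*√32154/23) = 29*(-84 + I*√32154/23) = -2436 + 29*I*√32154/23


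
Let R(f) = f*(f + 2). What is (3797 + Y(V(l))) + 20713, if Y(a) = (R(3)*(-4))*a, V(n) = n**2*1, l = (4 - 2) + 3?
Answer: 23010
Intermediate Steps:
R(f) = f*(2 + f)
l = 5 (l = 2 + 3 = 5)
V(n) = n**2
Y(a) = -60*a (Y(a) = ((3*(2 + 3))*(-4))*a = ((3*5)*(-4))*a = (15*(-4))*a = -60*a)
(3797 + Y(V(l))) + 20713 = (3797 - 60*5**2) + 20713 = (3797 - 60*25) + 20713 = (3797 - 1500) + 20713 = 2297 + 20713 = 23010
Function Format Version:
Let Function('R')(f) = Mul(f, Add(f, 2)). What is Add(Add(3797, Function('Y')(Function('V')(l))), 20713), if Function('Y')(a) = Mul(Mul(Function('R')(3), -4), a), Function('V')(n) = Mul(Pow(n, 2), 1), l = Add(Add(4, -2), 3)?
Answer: 23010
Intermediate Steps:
Function('R')(f) = Mul(f, Add(2, f))
l = 5 (l = Add(2, 3) = 5)
Function('V')(n) = Pow(n, 2)
Function('Y')(a) = Mul(-60, a) (Function('Y')(a) = Mul(Mul(Mul(3, Add(2, 3)), -4), a) = Mul(Mul(Mul(3, 5), -4), a) = Mul(Mul(15, -4), a) = Mul(-60, a))
Add(Add(3797, Function('Y')(Function('V')(l))), 20713) = Add(Add(3797, Mul(-60, Pow(5, 2))), 20713) = Add(Add(3797, Mul(-60, 25)), 20713) = Add(Add(3797, -1500), 20713) = Add(2297, 20713) = 23010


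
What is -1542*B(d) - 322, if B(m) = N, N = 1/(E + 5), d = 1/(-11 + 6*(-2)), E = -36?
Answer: -8440/31 ≈ -272.26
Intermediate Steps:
d = -1/23 (d = 1/(-11 - 12) = 1/(-23) = -1/23 ≈ -0.043478)
N = -1/31 (N = 1/(-36 + 5) = 1/(-31) = -1/31 ≈ -0.032258)
B(m) = -1/31
-1542*B(d) - 322 = -1542*(-1/31) - 322 = 1542/31 - 322 = -8440/31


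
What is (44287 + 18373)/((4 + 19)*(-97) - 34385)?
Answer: -15665/9154 ≈ -1.7113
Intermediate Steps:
(44287 + 18373)/((4 + 19)*(-97) - 34385) = 62660/(23*(-97) - 34385) = 62660/(-2231 - 34385) = 62660/(-36616) = 62660*(-1/36616) = -15665/9154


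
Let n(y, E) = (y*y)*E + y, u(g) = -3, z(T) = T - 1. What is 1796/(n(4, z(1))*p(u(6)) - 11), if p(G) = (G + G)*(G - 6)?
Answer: 1796/205 ≈ 8.7610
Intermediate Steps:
z(T) = -1 + T
p(G) = 2*G*(-6 + G) (p(G) = (2*G)*(-6 + G) = 2*G*(-6 + G))
n(y, E) = y + E*y² (n(y, E) = y²*E + y = E*y² + y = y + E*y²)
1796/(n(4, z(1))*p(u(6)) - 11) = 1796/((4*(1 + (-1 + 1)*4))*(2*(-3)*(-6 - 3)) - 11) = 1796/((4*(1 + 0*4))*(2*(-3)*(-9)) - 11) = 1796/((4*(1 + 0))*54 - 11) = 1796/((4*1)*54 - 11) = 1796/(4*54 - 11) = 1796/(216 - 11) = 1796/205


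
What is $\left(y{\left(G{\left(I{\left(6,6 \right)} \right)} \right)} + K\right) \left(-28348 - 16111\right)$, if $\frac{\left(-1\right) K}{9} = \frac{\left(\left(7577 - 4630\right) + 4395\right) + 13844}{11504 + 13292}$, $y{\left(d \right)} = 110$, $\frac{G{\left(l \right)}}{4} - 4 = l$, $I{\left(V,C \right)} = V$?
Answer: $- \frac{56393707337}{12398} \approx -4.5486 \cdot 10^{6}$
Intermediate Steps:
$G{\left(l \right)} = 16 + 4 l$
$K = - \frac{95337}{12398}$ ($K = - 9 \frac{\left(\left(7577 - 4630\right) + 4395\right) + 13844}{11504 + 13292} = - 9 \frac{\left(2947 + 4395\right) + 13844}{24796} = - 9 \left(7342 + 13844\right) \frac{1}{24796} = - 9 \cdot 21186 \cdot \frac{1}{24796} = \left(-9\right) \frac{10593}{12398} = - \frac{95337}{12398} \approx -7.6897$)
$\left(y{\left(G{\left(I{\left(6,6 \right)} \right)} \right)} + K\right) \left(-28348 - 16111\right) = \left(110 - \frac{95337}{12398}\right) \left(-28348 - 16111\right) = \frac{1268443}{12398} \left(-44459\right) = - \frac{56393707337}{12398}$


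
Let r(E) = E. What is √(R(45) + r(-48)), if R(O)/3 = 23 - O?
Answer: I*√114 ≈ 10.677*I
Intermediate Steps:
R(O) = 69 - 3*O (R(O) = 3*(23 - O) = 69 - 3*O)
√(R(45) + r(-48)) = √((69 - 3*45) - 48) = √((69 - 135) - 48) = √(-66 - 48) = √(-114) = I*√114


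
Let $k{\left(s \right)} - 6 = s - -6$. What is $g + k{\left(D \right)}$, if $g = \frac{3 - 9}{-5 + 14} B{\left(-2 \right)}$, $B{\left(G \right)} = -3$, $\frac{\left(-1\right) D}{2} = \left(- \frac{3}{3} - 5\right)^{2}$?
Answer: $-58$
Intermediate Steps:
$D = -72$ ($D = - 2 \left(- \frac{3}{3} - 5\right)^{2} = - 2 \left(\left(-3\right) \frac{1}{3} - 5\right)^{2} = - 2 \left(-1 - 5\right)^{2} = - 2 \left(-6\right)^{2} = \left(-2\right) 36 = -72$)
$k{\left(s \right)} = 12 + s$ ($k{\left(s \right)} = 6 + \left(s - -6\right) = 6 + \left(s + 6\right) = 6 + \left(6 + s\right) = 12 + s$)
$g = 2$ ($g = \frac{3 - 9}{-5 + 14} \left(-3\right) = - \frac{6}{9} \left(-3\right) = \left(-6\right) \frac{1}{9} \left(-3\right) = \left(- \frac{2}{3}\right) \left(-3\right) = 2$)
$g + k{\left(D \right)} = 2 + \left(12 - 72\right) = 2 - 60 = -58$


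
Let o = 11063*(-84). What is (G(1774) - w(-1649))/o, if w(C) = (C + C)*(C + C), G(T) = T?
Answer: 1812505/154882 ≈ 11.702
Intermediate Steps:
w(C) = 4*C² (w(C) = (2*C)*(2*C) = 4*C²)
o = -929292
(G(1774) - w(-1649))/o = (1774 - 4*(-1649)²)/(-929292) = (1774 - 4*2719201)*(-1/929292) = (1774 - 1*10876804)*(-1/929292) = (1774 - 10876804)*(-1/929292) = -10875030*(-1/929292) = 1812505/154882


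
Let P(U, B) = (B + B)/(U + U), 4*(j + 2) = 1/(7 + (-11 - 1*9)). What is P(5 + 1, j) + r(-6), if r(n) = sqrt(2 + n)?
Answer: -35/104 + 2*I ≈ -0.33654 + 2.0*I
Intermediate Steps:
j = -105/52 (j = -2 + 1/(4*(7 + (-11 - 1*9))) = -2 + 1/(4*(7 + (-11 - 9))) = -2 + 1/(4*(7 - 20)) = -2 + (1/4)/(-13) = -2 + (1/4)*(-1/13) = -2 - 1/52 = -105/52 ≈ -2.0192)
P(U, B) = B/U (P(U, B) = (2*B)/((2*U)) = (2*B)*(1/(2*U)) = B/U)
P(5 + 1, j) + r(-6) = -105/(52*(5 + 1)) + sqrt(2 - 6) = -105/52/6 + sqrt(-4) = -105/52*1/6 + 2*I = -35/104 + 2*I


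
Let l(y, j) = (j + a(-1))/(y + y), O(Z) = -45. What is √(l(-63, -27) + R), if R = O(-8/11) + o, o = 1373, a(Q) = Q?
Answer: √11954/3 ≈ 36.445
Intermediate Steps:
l(y, j) = (-1 + j)/(2*y) (l(y, j) = (j - 1)/(y + y) = (-1 + j)/((2*y)) = (-1 + j)*(1/(2*y)) = (-1 + j)/(2*y))
R = 1328 (R = -45 + 1373 = 1328)
√(l(-63, -27) + R) = √((½)*(-1 - 27)/(-63) + 1328) = √((½)*(-1/63)*(-28) + 1328) = √(2/9 + 1328) = √(11954/9) = √11954/3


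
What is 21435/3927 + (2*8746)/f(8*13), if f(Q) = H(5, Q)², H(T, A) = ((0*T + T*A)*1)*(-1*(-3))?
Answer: 4352742257/796395600 ≈ 5.4656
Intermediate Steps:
H(T, A) = 3*A*T (H(T, A) = ((0 + A*T)*1)*3 = ((A*T)*1)*3 = (A*T)*3 = 3*A*T)
f(Q) = 225*Q² (f(Q) = (3*Q*5)² = (15*Q)² = 225*Q²)
21435/3927 + (2*8746)/f(8*13) = 21435/3927 + (2*8746)/((225*(8*13)²)) = 21435*(1/3927) + 17492/((225*104²)) = 7145/1309 + 17492/((225*10816)) = 7145/1309 + 17492/2433600 = 7145/1309 + 17492*(1/2433600) = 7145/1309 + 4373/608400 = 4352742257/796395600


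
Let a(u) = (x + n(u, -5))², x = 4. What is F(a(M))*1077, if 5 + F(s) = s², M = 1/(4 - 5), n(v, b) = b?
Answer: -4308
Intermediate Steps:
M = -1 (M = 1/(-1) = -1)
a(u) = 1 (a(u) = (4 - 5)² = (-1)² = 1)
F(s) = -5 + s²
F(a(M))*1077 = (-5 + 1²)*1077 = (-5 + 1)*1077 = -4*1077 = -4308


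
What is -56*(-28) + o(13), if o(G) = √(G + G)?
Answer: 1568 + √26 ≈ 1573.1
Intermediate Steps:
o(G) = √2*√G (o(G) = √(2*G) = √2*√G)
-56*(-28) + o(13) = -56*(-28) + √2*√13 = 1568 + √26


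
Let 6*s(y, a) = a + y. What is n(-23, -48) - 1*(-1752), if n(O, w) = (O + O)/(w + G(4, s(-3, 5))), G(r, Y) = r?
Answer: 38567/22 ≈ 1753.0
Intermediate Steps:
s(y, a) = a/6 + y/6 (s(y, a) = (a + y)/6 = a/6 + y/6)
n(O, w) = 2*O/(4 + w) (n(O, w) = (O + O)/(w + 4) = (2*O)/(4 + w) = 2*O/(4 + w))
n(-23, -48) - 1*(-1752) = 2*(-23)/(4 - 48) - 1*(-1752) = 2*(-23)/(-44) + 1752 = 2*(-23)*(-1/44) + 1752 = 23/22 + 1752 = 38567/22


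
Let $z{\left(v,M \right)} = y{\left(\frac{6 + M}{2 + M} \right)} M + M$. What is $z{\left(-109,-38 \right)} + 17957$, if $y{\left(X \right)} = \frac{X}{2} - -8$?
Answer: $\frac{158383}{9} \approx 17598.0$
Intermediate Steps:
$y{\left(X \right)} = 8 + \frac{X}{2}$ ($y{\left(X \right)} = X \frac{1}{2} + 8 = \frac{X}{2} + 8 = 8 + \frac{X}{2}$)
$z{\left(v,M \right)} = M + M \left(8 + \frac{6 + M}{2 \left(2 + M\right)}\right)$ ($z{\left(v,M \right)} = \left(8 + \frac{\left(6 + M\right) \frac{1}{2 + M}}{2}\right) M + M = \left(8 + \frac{\frac{1}{2 + M} \left(6 + M\right)}{2}\right) M + M = \left(8 + \frac{6 + M}{2 \left(2 + M\right)}\right) M + M = M \left(8 + \frac{6 + M}{2 \left(2 + M\right)}\right) + M = M + M \left(8 + \frac{6 + M}{2 \left(2 + M\right)}\right)$)
$z{\left(-109,-38 \right)} + 17957 = \frac{1}{2} \left(-38\right) \frac{1}{2 - 38} \left(42 + 19 \left(-38\right)\right) + 17957 = \frac{1}{2} \left(-38\right) \frac{1}{-36} \left(42 - 722\right) + 17957 = \frac{1}{2} \left(-38\right) \left(- \frac{1}{36}\right) \left(-680\right) + 17957 = - \frac{3230}{9} + 17957 = \frac{158383}{9}$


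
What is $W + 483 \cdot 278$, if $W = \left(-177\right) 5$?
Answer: $133389$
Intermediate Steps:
$W = -885$
$W + 483 \cdot 278 = -885 + 483 \cdot 278 = -885 + 134274 = 133389$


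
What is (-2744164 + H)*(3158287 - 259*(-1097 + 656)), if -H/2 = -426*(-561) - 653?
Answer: -10540185499980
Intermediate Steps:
H = -476666 (H = -2*(-426*(-561) - 653) = -2*(238986 - 653) = -2*238333 = -476666)
(-2744164 + H)*(3158287 - 259*(-1097 + 656)) = (-2744164 - 476666)*(3158287 - 259*(-1097 + 656)) = -3220830*(3158287 - 259*(-441)) = -3220830*(3158287 + 114219) = -3220830*3272506 = -10540185499980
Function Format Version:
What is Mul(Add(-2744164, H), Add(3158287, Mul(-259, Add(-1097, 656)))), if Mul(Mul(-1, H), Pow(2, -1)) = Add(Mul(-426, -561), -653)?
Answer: -10540185499980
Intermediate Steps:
H = -476666 (H = Mul(-2, Add(Mul(-426, -561), -653)) = Mul(-2, Add(238986, -653)) = Mul(-2, 238333) = -476666)
Mul(Add(-2744164, H), Add(3158287, Mul(-259, Add(-1097, 656)))) = Mul(Add(-2744164, -476666), Add(3158287, Mul(-259, Add(-1097, 656)))) = Mul(-3220830, Add(3158287, Mul(-259, -441))) = Mul(-3220830, Add(3158287, 114219)) = Mul(-3220830, 3272506) = -10540185499980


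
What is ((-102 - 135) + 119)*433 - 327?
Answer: -51421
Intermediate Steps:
((-102 - 135) + 119)*433 - 327 = (-237 + 119)*433 - 327 = -118*433 - 327 = -51094 - 327 = -51421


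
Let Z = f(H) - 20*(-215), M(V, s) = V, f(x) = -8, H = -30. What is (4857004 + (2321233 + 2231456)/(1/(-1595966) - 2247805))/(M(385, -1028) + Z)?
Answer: 1936011971798592550/1864262777623243 ≈ 1038.5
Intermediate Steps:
Z = 4292 (Z = -8 - 20*(-215) = -8 + 4300 = 4292)
(4857004 + (2321233 + 2231456)/(1/(-1595966) - 2247805))/(M(385, -1028) + Z) = (4857004 + (2321233 + 2231456)/(1/(-1595966) - 2247805))/(385 + 4292) = (4857004 + 4552689/(-1/1595966 - 2247805))/4677 = (4857004 + 4552689/(-3587420354631/1595966))*(1/4677) = (4857004 + 4552689*(-1595966/3587420354631))*(1/4677) = (4857004 - 2421978950858/1195806784877)*(1/4677) = (5808035915395777650/1195806784877)*(1/4677) = 1936011971798592550/1864262777623243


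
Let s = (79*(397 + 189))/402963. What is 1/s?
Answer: 402963/46294 ≈ 8.7044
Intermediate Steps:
s = 46294/402963 (s = (79*586)*(1/402963) = 46294*(1/402963) = 46294/402963 ≈ 0.11488)
1/s = 1/(46294/402963) = 402963/46294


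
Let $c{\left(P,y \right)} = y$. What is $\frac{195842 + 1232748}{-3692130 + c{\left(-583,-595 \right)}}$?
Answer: $- \frac{285718}{738545} \approx -0.38687$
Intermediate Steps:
$\frac{195842 + 1232748}{-3692130 + c{\left(-583,-595 \right)}} = \frac{195842 + 1232748}{-3692130 - 595} = \frac{1428590}{-3692725} = 1428590 \left(- \frac{1}{3692725}\right) = - \frac{285718}{738545}$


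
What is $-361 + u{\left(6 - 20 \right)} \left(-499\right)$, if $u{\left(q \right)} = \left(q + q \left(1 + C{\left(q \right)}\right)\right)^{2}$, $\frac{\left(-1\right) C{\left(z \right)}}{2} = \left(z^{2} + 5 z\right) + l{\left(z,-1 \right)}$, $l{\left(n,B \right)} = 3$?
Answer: $-6409683305$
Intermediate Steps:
$C{\left(z \right)} = -6 - 10 z - 2 z^{2}$ ($C{\left(z \right)} = - 2 \left(\left(z^{2} + 5 z\right) + 3\right) = - 2 \left(3 + z^{2} + 5 z\right) = -6 - 10 z - 2 z^{2}$)
$u{\left(q \right)} = \left(q + q \left(-5 - 10 q - 2 q^{2}\right)\right)^{2}$ ($u{\left(q \right)} = \left(q + q \left(1 - \left(6 + 2 q^{2} + 10 q\right)\right)\right)^{2} = \left(q + q \left(-5 - 10 q - 2 q^{2}\right)\right)^{2}$)
$-361 + u{\left(6 - 20 \right)} \left(-499\right) = -361 + 4 \left(6 - 20\right)^{2} \left(2 + \left(6 - 20\right)^{2} + 5 \left(6 - 20\right)\right)^{2} \left(-499\right) = -361 + 4 \left(-14\right)^{2} \left(2 + \left(-14\right)^{2} + 5 \left(-14\right)\right)^{2} \left(-499\right) = -361 + 4 \cdot 196 \left(2 + 196 - 70\right)^{2} \left(-499\right) = -361 + 4 \cdot 196 \cdot 128^{2} \left(-499\right) = -361 + 4 \cdot 196 \cdot 16384 \left(-499\right) = -361 + 12845056 \left(-499\right) = -361 - 6409682944 = -6409683305$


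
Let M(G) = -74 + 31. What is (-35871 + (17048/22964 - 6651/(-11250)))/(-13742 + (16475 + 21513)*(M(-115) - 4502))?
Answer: 257409693651/1239117360852500 ≈ 0.00020774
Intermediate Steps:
M(G) = -43
(-35871 + (17048/22964 - 6651/(-11250)))/(-13742 + (16475 + 21513)*(M(-115) - 4502)) = (-35871 + (17048/22964 - 6651/(-11250)))/(-13742 + (16475 + 21513)*(-43 - 4502)) = (-35871 + (17048*(1/22964) - 6651*(-1/11250)))/(-13742 + 37988*(-4545)) = (-35871 + (4262/5741 + 739/1250))/(-13742 - 172655460) = (-35871 + 9570099/7176250)/(-172669202) = -257409693651/7176250*(-1/172669202) = 257409693651/1239117360852500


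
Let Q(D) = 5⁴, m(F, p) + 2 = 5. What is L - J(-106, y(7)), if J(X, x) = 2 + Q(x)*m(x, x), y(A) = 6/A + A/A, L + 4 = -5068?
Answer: -6949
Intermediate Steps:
L = -5072 (L = -4 - 5068 = -5072)
m(F, p) = 3 (m(F, p) = -2 + 5 = 3)
y(A) = 1 + 6/A (y(A) = 6/A + 1 = 1 + 6/A)
Q(D) = 625
J(X, x) = 1877 (J(X, x) = 2 + 625*3 = 2 + 1875 = 1877)
L - J(-106, y(7)) = -5072 - 1*1877 = -5072 - 1877 = -6949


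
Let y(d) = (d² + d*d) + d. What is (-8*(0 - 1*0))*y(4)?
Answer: 0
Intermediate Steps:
y(d) = d + 2*d² (y(d) = (d² + d²) + d = 2*d² + d = d + 2*d²)
(-8*(0 - 1*0))*y(4) = (-8*(0 - 1*0))*(4*(1 + 2*4)) = (-8*(0 + 0))*(4*(1 + 8)) = (-8*0)*(4*9) = 0*36 = 0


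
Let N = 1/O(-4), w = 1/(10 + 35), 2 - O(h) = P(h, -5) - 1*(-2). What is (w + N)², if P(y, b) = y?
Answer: 2401/32400 ≈ 0.074105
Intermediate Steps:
O(h) = -h (O(h) = 2 - (h - 1*(-2)) = 2 - (h + 2) = 2 - (2 + h) = 2 + (-2 - h) = -h)
w = 1/45 ≈ 0.022222
N = ¼ (N = 1/(-1*(-4)) = 1/4 = ¼ ≈ 0.25000)
(w + N)² = (1/45 + ¼)² = (49/180)² = 2401/32400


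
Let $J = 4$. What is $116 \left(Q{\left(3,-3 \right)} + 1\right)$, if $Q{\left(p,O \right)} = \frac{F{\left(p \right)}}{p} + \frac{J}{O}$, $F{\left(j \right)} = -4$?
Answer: $- \frac{580}{3} \approx -193.33$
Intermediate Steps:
$Q{\left(p,O \right)} = - \frac{4}{p} + \frac{4}{O}$
$116 \left(Q{\left(3,-3 \right)} + 1\right) = 116 \left(\left(- \frac{4}{3} + \frac{4}{-3}\right) + 1\right) = 116 \left(\left(\left(-4\right) \frac{1}{3} + 4 \left(- \frac{1}{3}\right)\right) + 1\right) = 116 \left(\left(- \frac{4}{3} - \frac{4}{3}\right) + 1\right) = 116 \left(- \frac{8}{3} + 1\right) = 116 \left(- \frac{5}{3}\right) = - \frac{580}{3}$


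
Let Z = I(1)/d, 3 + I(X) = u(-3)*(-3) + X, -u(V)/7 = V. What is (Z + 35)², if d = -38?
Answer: 1946025/1444 ≈ 1347.7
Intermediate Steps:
u(V) = -7*V
I(X) = -66 + X (I(X) = -3 + (-7*(-3)*(-3) + X) = -3 + (21*(-3) + X) = -3 + (-63 + X) = -66 + X)
Z = 65/38 (Z = (-66 + 1)/(-38) = -65*(-1/38) = 65/38 ≈ 1.7105)
(Z + 35)² = (65/38 + 35)² = (1395/38)² = 1946025/1444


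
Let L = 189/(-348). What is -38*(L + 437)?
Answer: -961951/58 ≈ -16585.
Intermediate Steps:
L = -63/116 (L = 189*(-1/348) = -63/116 ≈ -0.54310)
-38*(L + 437) = -38*(-63/116 + 437) = -38*50629/116 = -961951/58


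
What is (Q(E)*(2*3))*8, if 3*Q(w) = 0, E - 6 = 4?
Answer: 0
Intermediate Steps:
E = 10 (E = 6 + 4 = 10)
Q(w) = 0 (Q(w) = (1/3)*0 = 0)
(Q(E)*(2*3))*8 = (0*(2*3))*8 = (0*6)*8 = 0*8 = 0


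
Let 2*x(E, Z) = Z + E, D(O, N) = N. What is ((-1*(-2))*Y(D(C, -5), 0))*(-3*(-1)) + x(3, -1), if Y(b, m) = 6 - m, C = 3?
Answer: 37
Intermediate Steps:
x(E, Z) = E/2 + Z/2 (x(E, Z) = (Z + E)/2 = (E + Z)/2 = E/2 + Z/2)
((-1*(-2))*Y(D(C, -5), 0))*(-3*(-1)) + x(3, -1) = ((-1*(-2))*(6 - 1*0))*(-3*(-1)) + ((1/2)*3 + (1/2)*(-1)) = (2*(6 + 0))*3 + (3/2 - 1/2) = (2*6)*3 + 1 = 12*3 + 1 = 36 + 1 = 37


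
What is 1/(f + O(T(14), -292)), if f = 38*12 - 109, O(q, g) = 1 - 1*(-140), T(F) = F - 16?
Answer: 1/488 ≈ 0.0020492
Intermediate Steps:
T(F) = -16 + F
O(q, g) = 141 (O(q, g) = 1 + 140 = 141)
f = 347 (f = 456 - 109 = 347)
1/(f + O(T(14), -292)) = 1/(347 + 141) = 1/488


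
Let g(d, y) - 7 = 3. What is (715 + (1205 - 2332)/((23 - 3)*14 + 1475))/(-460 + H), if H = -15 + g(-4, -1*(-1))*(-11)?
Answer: -1253698/1026675 ≈ -1.2211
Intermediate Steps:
g(d, y) = 10 (g(d, y) = 7 + 3 = 10)
H = -125 (H = -15 + 10*(-11) = -15 - 110 = -125)
(715 + (1205 - 2332)/((23 - 3)*14 + 1475))/(-460 + H) = (715 + (1205 - 2332)/((23 - 3)*14 + 1475))/(-460 - 125) = (715 - 1127/(20*14 + 1475))/(-585) = (715 - 1127/(280 + 1475))*(-1/585) = (715 - 1127/1755)*(-1/585) = (1253698/1755)*(-1/585) = -1253698/1026675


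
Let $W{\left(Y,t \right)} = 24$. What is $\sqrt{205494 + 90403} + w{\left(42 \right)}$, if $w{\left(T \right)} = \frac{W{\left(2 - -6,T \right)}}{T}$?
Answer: $\frac{4}{7} + \sqrt{295897} \approx 544.54$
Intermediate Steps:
$w{\left(T \right)} = \frac{24}{T}$
$\sqrt{205494 + 90403} + w{\left(42 \right)} = \sqrt{205494 + 90403} + \frac{24}{42} = \sqrt{295897} + 24 \cdot \frac{1}{42} = \sqrt{295897} + \frac{4}{7} = \frac{4}{7} + \sqrt{295897}$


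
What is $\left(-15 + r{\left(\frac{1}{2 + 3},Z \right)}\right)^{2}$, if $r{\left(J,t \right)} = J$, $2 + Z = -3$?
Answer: $\frac{5476}{25} \approx 219.04$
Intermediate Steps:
$Z = -5$ ($Z = -2 - 3 = -5$)
$\left(-15 + r{\left(\frac{1}{2 + 3},Z \right)}\right)^{2} = \left(-15 + \frac{1}{2 + 3}\right)^{2} = \left(-15 + \frac{1}{5}\right)^{2} = \left(- \frac{74}{5}\right)^{2} = \frac{5476}{25}$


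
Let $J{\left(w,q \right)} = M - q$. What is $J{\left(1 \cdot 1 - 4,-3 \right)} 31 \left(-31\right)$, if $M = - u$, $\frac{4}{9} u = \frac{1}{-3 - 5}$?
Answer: $- \frac{100905}{32} \approx -3153.3$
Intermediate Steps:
$u = - \frac{9}{32}$ ($u = \frac{9}{4 \left(-3 - 5\right)} = \frac{9}{4 \left(-8\right)} = \frac{9}{4} \left(- \frac{1}{8}\right) = - \frac{9}{32} \approx -0.28125$)
$M = \frac{9}{32}$ ($M = \left(-1\right) \left(- \frac{9}{32}\right) = \frac{9}{32} \approx 0.28125$)
$J{\left(w,q \right)} = \frac{9}{32} - q$
$J{\left(1 \cdot 1 - 4,-3 \right)} 31 \left(-31\right) = \left(\frac{9}{32} - -3\right) 31 \left(-31\right) = \left(\frac{9}{32} + 3\right) 31 \left(-31\right) = \frac{105}{32} \cdot 31 \left(-31\right) = \frac{3255}{32} \left(-31\right) = - \frac{100905}{32}$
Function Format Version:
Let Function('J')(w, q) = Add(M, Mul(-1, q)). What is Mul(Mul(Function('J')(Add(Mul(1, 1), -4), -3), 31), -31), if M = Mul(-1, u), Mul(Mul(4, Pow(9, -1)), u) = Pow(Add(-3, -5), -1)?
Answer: Rational(-100905, 32) ≈ -3153.3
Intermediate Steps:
u = Rational(-9, 32) (u = Mul(Rational(9, 4), Pow(Add(-3, -5), -1)) = Mul(Rational(9, 4), Pow(-8, -1)) = Mul(Rational(9, 4), Rational(-1, 8)) = Rational(-9, 32) ≈ -0.28125)
M = Rational(9, 32) (M = Mul(-1, Rational(-9, 32)) = Rational(9, 32) ≈ 0.28125)
Function('J')(w, q) = Add(Rational(9, 32), Mul(-1, q))
Mul(Mul(Function('J')(Add(Mul(1, 1), -4), -3), 31), -31) = Mul(Mul(Add(Rational(9, 32), Mul(-1, -3)), 31), -31) = Mul(Mul(Add(Rational(9, 32), 3), 31), -31) = Mul(Mul(Rational(105, 32), 31), -31) = Mul(Rational(3255, 32), -31) = Rational(-100905, 32)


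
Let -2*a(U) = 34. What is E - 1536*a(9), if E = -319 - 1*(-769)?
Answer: 26562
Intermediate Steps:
E = 450 (E = -319 + 769 = 450)
a(U) = -17 (a(U) = -1/2*34 = -17)
E - 1536*a(9) = 450 - 1536*(-17) = 450 + 26112 = 26562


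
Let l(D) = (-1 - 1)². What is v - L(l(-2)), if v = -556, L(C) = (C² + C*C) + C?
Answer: -592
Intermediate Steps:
l(D) = 4 (l(D) = (-2)² = 4)
L(C) = C + 2*C² (L(C) = (C² + C²) + C = 2*C² + C = C + 2*C²)
v - L(l(-2)) = -556 - 4*(1 + 2*4) = -556 - 4*(1 + 8) = -556 - 4*9 = -556 - 1*36 = -556 - 36 = -592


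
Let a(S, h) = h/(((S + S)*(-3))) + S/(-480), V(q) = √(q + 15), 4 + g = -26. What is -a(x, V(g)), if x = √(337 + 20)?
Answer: √357/480 + I*√595/714 ≈ 0.039363 + 0.034163*I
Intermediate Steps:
g = -30 (g = -4 - 26 = -30)
V(q) = √(15 + q)
x = √357 ≈ 18.894
a(S, h) = -S/480 - h/(6*S) (a(S, h) = h/(((2*S)*(-3))) + S*(-1/480) = h/((-6*S)) - S/480 = h*(-1/(6*S)) - S/480 = -h/(6*S) - S/480 = -S/480 - h/(6*S))
-a(x, V(g)) = -(-√357/480 - √(15 - 30)/(6*(√357))) = -(-√357/480 - √(-15)*√357/357/6) = -(-√357/480 - I*√15*√357/357/6) = -(-√357/480 - I*√595/714) = √357/480 + I*√595/714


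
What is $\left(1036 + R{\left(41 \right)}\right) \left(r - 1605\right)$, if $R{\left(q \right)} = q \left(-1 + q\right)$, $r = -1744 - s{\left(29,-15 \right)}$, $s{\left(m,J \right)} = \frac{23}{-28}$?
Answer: $- \frac{62718081}{7} \approx -8.9597 \cdot 10^{6}$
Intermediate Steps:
$s{\left(m,J \right)} = - \frac{23}{28}$ ($s{\left(m,J \right)} = 23 \left(- \frac{1}{28}\right) = - \frac{23}{28}$)
$r = - \frac{48809}{28}$ ($r = -1744 - - \frac{23}{28} = -1744 + \frac{23}{28} = - \frac{48809}{28} \approx -1743.2$)
$\left(1036 + R{\left(41 \right)}\right) \left(r - 1605\right) = \left(1036 + 41 \left(-1 + 41\right)\right) \left(- \frac{48809}{28} - 1605\right) = \left(1036 + 41 \cdot 40\right) \left(- \frac{93749}{28}\right) = \left(1036 + 1640\right) \left(- \frac{93749}{28}\right) = 2676 \left(- \frac{93749}{28}\right) = - \frac{62718081}{7}$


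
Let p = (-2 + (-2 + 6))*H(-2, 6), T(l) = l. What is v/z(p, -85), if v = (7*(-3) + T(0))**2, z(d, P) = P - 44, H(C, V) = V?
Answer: -147/43 ≈ -3.4186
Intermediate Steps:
p = 12 (p = (-2 + (-2 + 6))*6 = (-2 + 4)*6 = 2*6 = 12)
z(d, P) = -44 + P
v = 441 (v = (7*(-3) + 0)**2 = (-21 + 0)**2 = (-21)**2 = 441)
v/z(p, -85) = 441/(-44 - 85) = 441/(-129) = 441*(-1/129) = -147/43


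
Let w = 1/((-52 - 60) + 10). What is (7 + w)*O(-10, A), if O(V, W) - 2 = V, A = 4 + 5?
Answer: -2852/51 ≈ -55.922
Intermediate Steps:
A = 9
O(V, W) = 2 + V
w = -1/102 (w = 1/(-112 + 10) = 1/(-102) = -1/102 ≈ -0.0098039)
(7 + w)*O(-10, A) = (7 - 1/102)*(2 - 10) = (713/102)*(-8) = -2852/51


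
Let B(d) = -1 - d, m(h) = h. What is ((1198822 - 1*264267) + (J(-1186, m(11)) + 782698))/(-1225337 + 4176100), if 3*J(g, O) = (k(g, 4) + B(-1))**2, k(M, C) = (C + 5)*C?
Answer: 1717685/2950763 ≈ 0.58212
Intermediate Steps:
k(M, C) = C*(5 + C) (k(M, C) = (5 + C)*C = C*(5 + C))
J(g, O) = 432 (J(g, O) = (4*(5 + 4) + (-1 - 1*(-1)))**2/3 = (4*9 + (-1 + 1))**2/3 = (36 + 0)**2/3 = (1/3)*36**2 = (1/3)*1296 = 432)
((1198822 - 1*264267) + (J(-1186, m(11)) + 782698))/(-1225337 + 4176100) = ((1198822 - 1*264267) + (432 + 782698))/(-1225337 + 4176100) = ((1198822 - 264267) + 783130)/2950763 = (934555 + 783130)*(1/2950763) = 1717685*(1/2950763) = 1717685/2950763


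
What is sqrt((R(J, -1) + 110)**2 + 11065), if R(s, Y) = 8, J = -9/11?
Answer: sqrt(24989) ≈ 158.08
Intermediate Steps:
J = -9/11 (J = -9*1/11 = -9/11 ≈ -0.81818)
sqrt((R(J, -1) + 110)**2 + 11065) = sqrt((8 + 110)**2 + 11065) = sqrt(118**2 + 11065) = sqrt(13924 + 11065) = sqrt(24989)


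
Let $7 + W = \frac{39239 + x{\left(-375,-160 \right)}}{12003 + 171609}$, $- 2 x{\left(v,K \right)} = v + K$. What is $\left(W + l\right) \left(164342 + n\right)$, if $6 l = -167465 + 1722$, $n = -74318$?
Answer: $- \frac{3459999509307}{1391} \approx -2.4874 \cdot 10^{9}$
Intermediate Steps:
$x{\left(v,K \right)} = - \frac{K}{2} - \frac{v}{2}$ ($x{\left(v,K \right)} = - \frac{v + K}{2} = - \frac{K + v}{2} = - \frac{K}{2} - \frac{v}{2}$)
$l = - \frac{165743}{6}$ ($l = \frac{-167465 + 1722}{6} = \frac{1}{6} \left(-165743\right) = - \frac{165743}{6} \approx -27624.0$)
$W = - \frac{226505}{33384}$ ($W = -7 + \frac{39239 - - \frac{535}{2}}{12003 + 171609} = -7 + \frac{39239 + \left(80 + \frac{375}{2}\right)}{183612} = -7 + \left(39239 + \frac{535}{2}\right) \frac{1}{183612} = -7 + \frac{79013}{2} \cdot \frac{1}{183612} = -7 + \frac{7183}{33384} = - \frac{226505}{33384} \approx -6.7848$)
$\left(W + l\right) \left(164342 + n\right) = \left(- \frac{226505}{33384} - \frac{165743}{6}\right) \left(164342 - 74318\right) = \left(- \frac{307473519}{11128}\right) 90024 = - \frac{3459999509307}{1391}$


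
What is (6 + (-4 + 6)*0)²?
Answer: 36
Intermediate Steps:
(6 + (-4 + 6)*0)² = (6 + 2*0)² = (6 + 0)² = 6² = 36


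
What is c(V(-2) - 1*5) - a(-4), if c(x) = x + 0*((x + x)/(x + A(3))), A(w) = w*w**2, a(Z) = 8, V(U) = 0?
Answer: -13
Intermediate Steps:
A(w) = w**3
c(x) = x (c(x) = x + 0*((x + x)/(x + 3**3)) = x + 0*((2*x)/(x + 27)) = x + 0*((2*x)/(27 + x)) = x + 0*(2*x/(27 + x)) = x + 0 = x)
c(V(-2) - 1*5) - a(-4) = (0 - 1*5) - 1*8 = (0 - 5) - 8 = -5 - 8 = -13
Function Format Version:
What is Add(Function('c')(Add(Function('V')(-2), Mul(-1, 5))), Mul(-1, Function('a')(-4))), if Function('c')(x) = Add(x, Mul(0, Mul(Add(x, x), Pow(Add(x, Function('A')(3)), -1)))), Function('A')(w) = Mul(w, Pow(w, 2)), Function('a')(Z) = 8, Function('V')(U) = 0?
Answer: -13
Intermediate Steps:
Function('A')(w) = Pow(w, 3)
Function('c')(x) = x (Function('c')(x) = Add(x, Mul(0, Mul(Add(x, x), Pow(Add(x, Pow(3, 3)), -1)))) = Add(x, Mul(0, Mul(Mul(2, x), Pow(Add(x, 27), -1)))) = Add(x, Mul(0, Mul(Mul(2, x), Pow(Add(27, x), -1)))) = Add(x, Mul(0, Mul(2, x, Pow(Add(27, x), -1)))) = Add(x, 0) = x)
Add(Function('c')(Add(Function('V')(-2), Mul(-1, 5))), Mul(-1, Function('a')(-4))) = Add(Add(0, Mul(-1, 5)), Mul(-1, 8)) = Add(Add(0, -5), -8) = Add(-5, -8) = -13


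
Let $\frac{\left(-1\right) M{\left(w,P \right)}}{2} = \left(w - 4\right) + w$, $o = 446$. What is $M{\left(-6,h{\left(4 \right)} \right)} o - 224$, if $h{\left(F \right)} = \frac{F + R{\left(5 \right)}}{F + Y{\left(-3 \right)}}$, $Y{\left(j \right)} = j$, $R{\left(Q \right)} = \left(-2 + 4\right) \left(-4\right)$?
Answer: $14048$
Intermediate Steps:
$R{\left(Q \right)} = -8$ ($R{\left(Q \right)} = 2 \left(-4\right) = -8$)
$h{\left(F \right)} = \frac{-8 + F}{-3 + F}$ ($h{\left(F \right)} = \frac{F - 8}{F - 3} = \frac{-8 + F}{-3 + F}$)
$M{\left(w,P \right)} = 8 - 4 w$ ($M{\left(w,P \right)} = - 2 \left(\left(w - 4\right) + w\right) = - 2 \left(\left(-4 + w\right) + w\right) = - 2 \left(-4 + 2 w\right) = 8 - 4 w$)
$M{\left(-6,h{\left(4 \right)} \right)} o - 224 = \left(8 - -24\right) 446 - 224 = \left(8 + 24\right) 446 - 224 = 32 \cdot 446 - 224 = 14272 - 224 = 14048$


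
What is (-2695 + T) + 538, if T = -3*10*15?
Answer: -2607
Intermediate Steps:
T = -450 (T = -30*15 = -450)
(-2695 + T) + 538 = (-2695 - 450) + 538 = -3145 + 538 = -2607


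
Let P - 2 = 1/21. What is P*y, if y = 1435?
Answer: 8815/3 ≈ 2938.3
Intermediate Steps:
P = 43/21 (P = 2 + 1/21 = 43/21 ≈ 2.0476)
P*y = (43/21)*1435 = 8815/3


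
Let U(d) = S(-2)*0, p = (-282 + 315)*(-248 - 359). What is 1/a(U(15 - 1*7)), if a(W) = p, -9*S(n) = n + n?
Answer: -1/20031 ≈ -4.9923e-5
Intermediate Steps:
S(n) = -2*n/9 (S(n) = -(n + n)/9 = -2*n/9)
p = -20031 (p = 33*(-607) = -20031)
U(d) = 0 (U(d) = -2/9*(-2)*0 = (4/9)*0 = 0)
a(W) = -20031
1/a(U(15 - 1*7)) = 1/(-20031) = -1/20031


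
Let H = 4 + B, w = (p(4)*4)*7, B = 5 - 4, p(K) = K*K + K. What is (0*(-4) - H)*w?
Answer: -2800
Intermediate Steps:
p(K) = K + K**2 (p(K) = K**2 + K = K + K**2)
B = 1
w = 560 (w = ((4*(1 + 4))*4)*7 = ((4*5)*4)*7 = (20*4)*7 = 80*7 = 560)
H = 5 (H = 4 + 1 = 5)
(0*(-4) - H)*w = (0*(-4) - 1*5)*560 = (0 - 5)*560 = -5*560 = -2800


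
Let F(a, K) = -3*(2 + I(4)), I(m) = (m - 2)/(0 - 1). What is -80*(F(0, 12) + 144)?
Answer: -11520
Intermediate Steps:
I(m) = 2 - m (I(m) = (-2 + m)/(-1) = (-2 + m)*(-1) = 2 - m)
F(a, K) = 0 (F(a, K) = -3*(2 + (2 - 1*4)) = -3*(2 + (2 - 4)) = -3*(2 - 2) = -3*0 = 0)
-80*(F(0, 12) + 144) = -80*(0 + 144) = -80*144 = -11520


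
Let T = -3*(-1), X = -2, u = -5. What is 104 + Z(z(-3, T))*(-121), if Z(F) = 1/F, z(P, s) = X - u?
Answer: 191/3 ≈ 63.667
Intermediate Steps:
T = 3
z(P, s) = 3 (z(P, s) = -2 - 1*(-5) = -2 + 5 = 3)
Z(F) = 1/F
104 + Z(z(-3, T))*(-121) = 104 - 121/3 = 191/3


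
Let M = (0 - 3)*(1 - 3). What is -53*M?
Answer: -318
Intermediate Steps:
M = 6 (M = -3*(-2) = 6)
-53*M = -53*6 = -318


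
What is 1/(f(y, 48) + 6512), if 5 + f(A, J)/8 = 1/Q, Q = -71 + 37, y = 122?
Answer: 17/110020 ≈ 0.00015452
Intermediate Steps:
Q = -34
f(A, J) = -684/17 (f(A, J) = -40 + 8/(-34) = -40 + 8*(-1/34) = -40 - 4/17 = -684/17)
1/(f(y, 48) + 6512) = 1/(-684/17 + 6512) = 1/(110020/17) = 17/110020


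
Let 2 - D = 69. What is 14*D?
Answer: -938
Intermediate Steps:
D = -67 (D = 2 - 1*69 = 2 - 69 = -67)
14*D = 14*(-67) = -938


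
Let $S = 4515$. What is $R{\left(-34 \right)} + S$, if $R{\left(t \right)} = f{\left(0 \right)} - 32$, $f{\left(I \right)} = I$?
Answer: $4483$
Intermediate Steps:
$R{\left(t \right)} = -32$ ($R{\left(t \right)} = 0 - 32 = -32$)
$R{\left(-34 \right)} + S = -32 + 4515 = 4483$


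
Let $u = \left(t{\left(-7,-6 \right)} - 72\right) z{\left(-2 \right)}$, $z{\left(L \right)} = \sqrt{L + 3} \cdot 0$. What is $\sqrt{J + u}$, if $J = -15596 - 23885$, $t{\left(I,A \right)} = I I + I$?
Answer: $i \sqrt{39481} \approx 198.7 i$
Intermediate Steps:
$t{\left(I,A \right)} = I + I^{2}$ ($t{\left(I,A \right)} = I^{2} + I = I + I^{2}$)
$J = -39481$
$z{\left(L \right)} = 0$ ($z{\left(L \right)} = \sqrt{3 + L} 0 = 0$)
$u = 0$ ($u = \left(- 7 \left(1 - 7\right) - 72\right) 0 = \left(\left(-7\right) \left(-6\right) - 72\right) 0 = \left(42 - 72\right) 0 = \left(-30\right) 0 = 0$)
$\sqrt{J + u} = \sqrt{-39481 + 0} = \sqrt{-39481} = i \sqrt{39481}$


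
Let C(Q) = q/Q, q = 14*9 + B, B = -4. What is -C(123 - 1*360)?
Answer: 122/237 ≈ 0.51477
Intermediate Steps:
q = 122 (q = 14*9 - 4 = 126 - 4 = 122)
C(Q) = 122/Q
-C(123 - 1*360) = -122/(123 - 1*360) = -122/(123 - 360) = -122/(-237) = -122*(-1)/237 = -1*(-122/237) = 122/237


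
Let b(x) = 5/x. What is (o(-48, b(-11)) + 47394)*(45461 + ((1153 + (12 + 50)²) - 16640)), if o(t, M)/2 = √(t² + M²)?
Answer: 1602770292 + 67636*√278809/11 ≈ 1.6060e+9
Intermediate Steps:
o(t, M) = 2*√(M² + t²) (o(t, M) = 2*√(t² + M²) = 2*√(M² + t²))
(o(-48, b(-11)) + 47394)*(45461 + ((1153 + (12 + 50)²) - 16640)) = (2*√((5/(-11))² + (-48)²) + 47394)*(45461 + ((1153 + (12 + 50)²) - 16640)) = (2*√((5*(-1/11))² + 2304) + 47394)*(45461 + ((1153 + 62²) - 16640)) = (2*√((-5/11)² + 2304) + 47394)*(45461 + ((1153 + 3844) - 16640)) = (2*√(25/121 + 2304) + 47394)*(45461 + (4997 - 16640)) = (2*√(278809/121) + 47394)*(45461 - 11643) = (2*(√278809/11) + 47394)*33818 = (2*√278809/11 + 47394)*33818 = (47394 + 2*√278809/11)*33818 = 1602770292 + 67636*√278809/11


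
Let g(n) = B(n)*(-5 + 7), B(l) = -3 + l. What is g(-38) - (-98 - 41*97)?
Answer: 3993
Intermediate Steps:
g(n) = -6 + 2*n (g(n) = (-3 + n)*(-5 + 7) = (-3 + n)*2 = -6 + 2*n)
g(-38) - (-98 - 41*97) = (-6 + 2*(-38)) - (-98 - 41*97) = (-6 - 76) - (-98 - 3977) = -82 - 1*(-4075) = -82 + 4075 = 3993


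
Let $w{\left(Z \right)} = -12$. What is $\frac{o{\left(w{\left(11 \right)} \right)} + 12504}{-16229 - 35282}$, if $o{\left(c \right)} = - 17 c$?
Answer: $- \frac{12708}{51511} \approx -0.2467$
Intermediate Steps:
$\frac{o{\left(w{\left(11 \right)} \right)} + 12504}{-16229 - 35282} = \frac{\left(-17\right) \left(-12\right) + 12504}{-16229 - 35282} = \frac{204 + 12504}{-51511} = 12708 \left(- \frac{1}{51511}\right) = - \frac{12708}{51511}$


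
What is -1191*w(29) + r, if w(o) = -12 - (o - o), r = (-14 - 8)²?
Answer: 14776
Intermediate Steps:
r = 484 (r = (-22)² = 484)
w(o) = -12 (w(o) = -12 - 1*0 = -12 + 0 = -12)
-1191*w(29) + r = -1191*(-12) + 484 = 14292 + 484 = 14776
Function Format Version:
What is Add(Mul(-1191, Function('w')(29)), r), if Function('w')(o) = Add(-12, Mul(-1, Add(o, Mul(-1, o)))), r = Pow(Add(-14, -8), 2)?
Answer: 14776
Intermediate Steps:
r = 484 (r = Pow(-22, 2) = 484)
Function('w')(o) = -12 (Function('w')(o) = Add(-12, Mul(-1, 0)) = Add(-12, 0) = -12)
Add(Mul(-1191, Function('w')(29)), r) = Add(Mul(-1191, -12), 484) = Add(14292, 484) = 14776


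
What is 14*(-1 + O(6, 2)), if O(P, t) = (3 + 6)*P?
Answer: 742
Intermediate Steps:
O(P, t) = 9*P
14*(-1 + O(6, 2)) = 14*(-1 + 9*6) = 14*(-1 + 54) = 14*53 = 742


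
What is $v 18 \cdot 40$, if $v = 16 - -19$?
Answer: $25200$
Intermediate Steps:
$v = 35$ ($v = 16 + 19 = 35$)
$v 18 \cdot 40 = 35 \cdot 18 \cdot 40 = 630 \cdot 40 = 25200$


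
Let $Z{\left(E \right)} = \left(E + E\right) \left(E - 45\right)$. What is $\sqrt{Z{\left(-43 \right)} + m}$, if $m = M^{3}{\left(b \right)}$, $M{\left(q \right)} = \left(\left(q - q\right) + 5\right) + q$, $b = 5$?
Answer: $6 \sqrt{238} \approx 92.563$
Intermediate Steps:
$Z{\left(E \right)} = 2 E \left(-45 + E\right)$
$M{\left(q \right)} = 5 + q$ ($M{\left(q \right)} = \left(0 + 5\right) + q = 5 + q$)
$m = 1000$ ($m = \left(5 + 5\right)^{3} = 10^{3} = 1000$)
$\sqrt{Z{\left(-43 \right)} + m} = \sqrt{2 \left(-43\right) \left(-45 - 43\right) + 1000} = \sqrt{2 \left(-43\right) \left(-88\right) + 1000} = \sqrt{7568 + 1000} = \sqrt{8568} = 6 \sqrt{238}$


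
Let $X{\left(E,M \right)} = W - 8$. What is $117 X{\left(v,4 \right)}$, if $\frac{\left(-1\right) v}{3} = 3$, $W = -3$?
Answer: $-1287$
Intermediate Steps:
$v = -9$ ($v = \left(-3\right) 3 = -9$)
$X{\left(E,M \right)} = -11$ ($X{\left(E,M \right)} = -3 - 8 = -11$)
$117 X{\left(v,4 \right)} = 117 \left(-11\right) = -1287$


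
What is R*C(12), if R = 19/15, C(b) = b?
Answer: 76/5 ≈ 15.200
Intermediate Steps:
R = 19/15 (R = 19*(1/15) = 19/15 ≈ 1.2667)
R*C(12) = (19/15)*12 = 76/5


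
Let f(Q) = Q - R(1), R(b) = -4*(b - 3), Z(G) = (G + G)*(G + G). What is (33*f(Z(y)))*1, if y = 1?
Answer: -132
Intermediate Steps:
Z(G) = 4*G² (Z(G) = (2*G)*(2*G) = 4*G²)
R(b) = 12 - 4*b (R(b) = -4*(-3 + b) = 12 - 4*b)
f(Q) = -8 + Q (f(Q) = Q - (12 - 4*1) = Q - (12 - 4) = Q - 1*8 = Q - 8 = -8 + Q)
(33*f(Z(y)))*1 = (33*(-8 + 4*1²))*1 = (33*(-8 + 4*1))*1 = (33*(-8 + 4))*1 = (33*(-4))*1 = -132*1 = -132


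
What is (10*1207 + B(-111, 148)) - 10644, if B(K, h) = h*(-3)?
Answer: 982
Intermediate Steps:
B(K, h) = -3*h
(10*1207 + B(-111, 148)) - 10644 = (10*1207 - 3*148) - 10644 = (12070 - 444) - 10644 = 11626 - 10644 = 982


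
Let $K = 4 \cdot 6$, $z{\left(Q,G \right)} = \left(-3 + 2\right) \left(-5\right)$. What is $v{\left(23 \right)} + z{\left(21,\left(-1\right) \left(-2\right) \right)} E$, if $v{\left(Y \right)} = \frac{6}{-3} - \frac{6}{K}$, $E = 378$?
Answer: $\frac{7551}{4} \approx 1887.8$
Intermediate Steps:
$z{\left(Q,G \right)} = 5$ ($z{\left(Q,G \right)} = \left(-1\right) \left(-5\right) = 5$)
$K = 24$
$v{\left(Y \right)} = - \frac{9}{4}$ ($v{\left(Y \right)} = \frac{6}{-3} - \frac{6}{24} = 6 \left(- \frac{1}{3}\right) - \frac{1}{4} = -2 - \frac{1}{4} = - \frac{9}{4}$)
$v{\left(23 \right)} + z{\left(21,\left(-1\right) \left(-2\right) \right)} E = - \frac{9}{4} + 5 \cdot 378 = - \frac{9}{4} + 1890 = \frac{7551}{4}$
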